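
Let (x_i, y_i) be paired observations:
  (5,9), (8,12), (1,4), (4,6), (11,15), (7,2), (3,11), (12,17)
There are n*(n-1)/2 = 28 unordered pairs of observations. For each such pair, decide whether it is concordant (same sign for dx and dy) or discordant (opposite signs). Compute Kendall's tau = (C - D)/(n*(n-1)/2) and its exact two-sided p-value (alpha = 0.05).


Step 1: Enumerate the 28 unordered pairs (i,j) with i<j and classify each by sign(x_j-x_i) * sign(y_j-y_i).
  (1,2):dx=+3,dy=+3->C; (1,3):dx=-4,dy=-5->C; (1,4):dx=-1,dy=-3->C; (1,5):dx=+6,dy=+6->C
  (1,6):dx=+2,dy=-7->D; (1,7):dx=-2,dy=+2->D; (1,8):dx=+7,dy=+8->C; (2,3):dx=-7,dy=-8->C
  (2,4):dx=-4,dy=-6->C; (2,5):dx=+3,dy=+3->C; (2,6):dx=-1,dy=-10->C; (2,7):dx=-5,dy=-1->C
  (2,8):dx=+4,dy=+5->C; (3,4):dx=+3,dy=+2->C; (3,5):dx=+10,dy=+11->C; (3,6):dx=+6,dy=-2->D
  (3,7):dx=+2,dy=+7->C; (3,8):dx=+11,dy=+13->C; (4,5):dx=+7,dy=+9->C; (4,6):dx=+3,dy=-4->D
  (4,7):dx=-1,dy=+5->D; (4,8):dx=+8,dy=+11->C; (5,6):dx=-4,dy=-13->C; (5,7):dx=-8,dy=-4->C
  (5,8):dx=+1,dy=+2->C; (6,7):dx=-4,dy=+9->D; (6,8):dx=+5,dy=+15->C; (7,8):dx=+9,dy=+6->C
Step 2: C = 22, D = 6, total pairs = 28.
Step 3: tau = (C - D)/(n(n-1)/2) = (22 - 6)/28 = 0.571429.
Step 4: Exact two-sided p-value (enumerate n! = 40320 permutations of y under H0): p = 0.061012.
Step 5: alpha = 0.05. fail to reject H0.

tau_b = 0.5714 (C=22, D=6), p = 0.061012, fail to reject H0.


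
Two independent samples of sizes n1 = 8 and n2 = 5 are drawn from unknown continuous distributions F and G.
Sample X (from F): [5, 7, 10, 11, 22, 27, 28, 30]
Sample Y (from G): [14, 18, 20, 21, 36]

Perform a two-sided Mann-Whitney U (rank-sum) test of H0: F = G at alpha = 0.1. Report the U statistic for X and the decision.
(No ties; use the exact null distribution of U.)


Step 1: Combine and sort all 13 observations; assign midranks.
sorted (value, group): (5,X), (7,X), (10,X), (11,X), (14,Y), (18,Y), (20,Y), (21,Y), (22,X), (27,X), (28,X), (30,X), (36,Y)
ranks: 5->1, 7->2, 10->3, 11->4, 14->5, 18->6, 20->7, 21->8, 22->9, 27->10, 28->11, 30->12, 36->13
Step 2: Rank sum for X: R1 = 1 + 2 + 3 + 4 + 9 + 10 + 11 + 12 = 52.
Step 3: U_X = R1 - n1(n1+1)/2 = 52 - 8*9/2 = 52 - 36 = 16.
       U_Y = n1*n2 - U_X = 40 - 16 = 24.
Step 4: No ties, so the exact null distribution of U (based on enumerating the C(13,8) = 1287 equally likely rank assignments) gives the two-sided p-value.
Step 5: p-value = 0.621601; compare to alpha = 0.1. fail to reject H0.

U_X = 16, p = 0.621601, fail to reject H0 at alpha = 0.1.


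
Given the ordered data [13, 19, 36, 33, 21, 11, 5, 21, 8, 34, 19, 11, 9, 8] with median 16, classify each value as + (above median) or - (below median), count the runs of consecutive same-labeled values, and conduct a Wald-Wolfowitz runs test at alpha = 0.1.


Step 1: Compute median = 16; label A = above, B = below.
Labels in order: BAAAABBABAABBB  (n_A = 7, n_B = 7)
Step 2: Count runs R = 7.
Step 3: Under H0 (random ordering), E[R] = 2*n_A*n_B/(n_A+n_B) + 1 = 2*7*7/14 + 1 = 8.0000.
        Var[R] = 2*n_A*n_B*(2*n_A*n_B - n_A - n_B) / ((n_A+n_B)^2 * (n_A+n_B-1)) = 8232/2548 = 3.2308.
        SD[R] = 1.7974.
Step 4: Continuity-corrected z = (R + 0.5 - E[R]) / SD[R] = (7 + 0.5 - 8.0000) / 1.7974 = -0.2782.
Step 5: Two-sided p-value via normal approximation = 2*(1 - Phi(|z|)) = 0.780879.
Step 6: alpha = 0.1. fail to reject H0.

R = 7, z = -0.2782, p = 0.780879, fail to reject H0.


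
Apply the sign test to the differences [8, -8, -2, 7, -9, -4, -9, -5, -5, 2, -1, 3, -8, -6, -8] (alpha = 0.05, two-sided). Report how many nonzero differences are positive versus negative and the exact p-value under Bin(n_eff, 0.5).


Step 1: Discard zero differences. Original n = 15; n_eff = number of nonzero differences = 15.
Nonzero differences (with sign): +8, -8, -2, +7, -9, -4, -9, -5, -5, +2, -1, +3, -8, -6, -8
Step 2: Count signs: positive = 4, negative = 11.
Step 3: Under H0: P(positive) = 0.5, so the number of positives S ~ Bin(15, 0.5).
Step 4: Two-sided exact p-value = sum of Bin(15,0.5) probabilities at or below the observed probability = 0.118469.
Step 5: alpha = 0.05. fail to reject H0.

n_eff = 15, pos = 4, neg = 11, p = 0.118469, fail to reject H0.


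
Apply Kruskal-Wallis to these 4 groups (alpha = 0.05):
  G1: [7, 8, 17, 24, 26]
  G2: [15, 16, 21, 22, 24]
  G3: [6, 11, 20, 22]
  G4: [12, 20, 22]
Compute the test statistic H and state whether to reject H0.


Step 1: Combine all N = 17 observations and assign midranks.
sorted (value, group, rank): (6,G3,1), (7,G1,2), (8,G1,3), (11,G3,4), (12,G4,5), (15,G2,6), (16,G2,7), (17,G1,8), (20,G3,9.5), (20,G4,9.5), (21,G2,11), (22,G2,13), (22,G3,13), (22,G4,13), (24,G1,15.5), (24,G2,15.5), (26,G1,17)
Step 2: Sum ranks within each group.
R_1 = 45.5 (n_1 = 5)
R_2 = 52.5 (n_2 = 5)
R_3 = 27.5 (n_3 = 4)
R_4 = 27.5 (n_4 = 3)
Step 3: H = 12/(N(N+1)) * sum(R_i^2/n_i) - 3(N+1)
     = 12/(17*18) * (45.5^2/5 + 52.5^2/5 + 27.5^2/4 + 27.5^2/3) - 3*18
     = 0.039216 * 1406.45 - 54
     = 1.154739.
Step 4: Ties present; correction factor C = 1 - 36/(17^3 - 17) = 0.992647. Corrected H = 1.154739 / 0.992647 = 1.163292.
Step 5: Under H0, H ~ chi^2(3); p-value = 0.761821.
Step 6: alpha = 0.05. fail to reject H0.

H = 1.1633, df = 3, p = 0.761821, fail to reject H0.


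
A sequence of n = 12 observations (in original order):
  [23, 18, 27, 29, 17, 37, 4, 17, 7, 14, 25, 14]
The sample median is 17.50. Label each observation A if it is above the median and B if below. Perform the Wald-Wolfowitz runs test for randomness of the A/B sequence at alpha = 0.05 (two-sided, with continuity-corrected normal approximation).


Step 1: Compute median = 17.50; label A = above, B = below.
Labels in order: AAAABABBBBAB  (n_A = 6, n_B = 6)
Step 2: Count runs R = 6.
Step 3: Under H0 (random ordering), E[R] = 2*n_A*n_B/(n_A+n_B) + 1 = 2*6*6/12 + 1 = 7.0000.
        Var[R] = 2*n_A*n_B*(2*n_A*n_B - n_A - n_B) / ((n_A+n_B)^2 * (n_A+n_B-1)) = 4320/1584 = 2.7273.
        SD[R] = 1.6514.
Step 4: Continuity-corrected z = (R + 0.5 - E[R]) / SD[R] = (6 + 0.5 - 7.0000) / 1.6514 = -0.3028.
Step 5: Two-sided p-value via normal approximation = 2*(1 - Phi(|z|)) = 0.762069.
Step 6: alpha = 0.05. fail to reject H0.

R = 6, z = -0.3028, p = 0.762069, fail to reject H0.


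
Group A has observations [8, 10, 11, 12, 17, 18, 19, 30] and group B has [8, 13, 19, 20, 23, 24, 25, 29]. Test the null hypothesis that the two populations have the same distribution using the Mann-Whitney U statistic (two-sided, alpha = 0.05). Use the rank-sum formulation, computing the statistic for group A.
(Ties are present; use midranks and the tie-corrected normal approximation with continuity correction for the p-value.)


Step 1: Combine and sort all 16 observations; assign midranks.
sorted (value, group): (8,X), (8,Y), (10,X), (11,X), (12,X), (13,Y), (17,X), (18,X), (19,X), (19,Y), (20,Y), (23,Y), (24,Y), (25,Y), (29,Y), (30,X)
ranks: 8->1.5, 8->1.5, 10->3, 11->4, 12->5, 13->6, 17->7, 18->8, 19->9.5, 19->9.5, 20->11, 23->12, 24->13, 25->14, 29->15, 30->16
Step 2: Rank sum for X: R1 = 1.5 + 3 + 4 + 5 + 7 + 8 + 9.5 + 16 = 54.
Step 3: U_X = R1 - n1(n1+1)/2 = 54 - 8*9/2 = 54 - 36 = 18.
       U_Y = n1*n2 - U_X = 64 - 18 = 46.
Step 4: Ties are present, so use the tie-corrected normal approximation (with continuity correction) for the p-value.
Step 5: p-value = 0.155645; compare to alpha = 0.05. fail to reject H0.

U_X = 18, p = 0.155645, fail to reject H0 at alpha = 0.05.


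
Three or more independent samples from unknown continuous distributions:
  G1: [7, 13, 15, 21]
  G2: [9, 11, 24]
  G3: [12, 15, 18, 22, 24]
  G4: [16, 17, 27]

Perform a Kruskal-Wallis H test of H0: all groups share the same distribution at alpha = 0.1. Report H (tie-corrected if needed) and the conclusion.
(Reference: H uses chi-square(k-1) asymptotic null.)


Step 1: Combine all N = 15 observations and assign midranks.
sorted (value, group, rank): (7,G1,1), (9,G2,2), (11,G2,3), (12,G3,4), (13,G1,5), (15,G1,6.5), (15,G3,6.5), (16,G4,8), (17,G4,9), (18,G3,10), (21,G1,11), (22,G3,12), (24,G2,13.5), (24,G3,13.5), (27,G4,15)
Step 2: Sum ranks within each group.
R_1 = 23.5 (n_1 = 4)
R_2 = 18.5 (n_2 = 3)
R_3 = 46 (n_3 = 5)
R_4 = 32 (n_4 = 3)
Step 3: H = 12/(N(N+1)) * sum(R_i^2/n_i) - 3(N+1)
     = 12/(15*16) * (23.5^2/4 + 18.5^2/3 + 46^2/5 + 32^2/3) - 3*16
     = 0.050000 * 1016.68 - 48
     = 2.833958.
Step 4: Ties present; correction factor C = 1 - 12/(15^3 - 15) = 0.996429. Corrected H = 2.833958 / 0.996429 = 2.844116.
Step 5: Under H0, H ~ chi^2(3); p-value = 0.416289.
Step 6: alpha = 0.1. fail to reject H0.

H = 2.8441, df = 3, p = 0.416289, fail to reject H0.


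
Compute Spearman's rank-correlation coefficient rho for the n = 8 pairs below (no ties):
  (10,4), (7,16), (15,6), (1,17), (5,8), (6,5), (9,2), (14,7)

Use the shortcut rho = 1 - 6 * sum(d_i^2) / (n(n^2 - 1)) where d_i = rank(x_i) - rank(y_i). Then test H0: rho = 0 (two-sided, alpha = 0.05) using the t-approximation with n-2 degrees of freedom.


Step 1: Rank x and y separately (midranks; no ties here).
rank(x): 10->6, 7->4, 15->8, 1->1, 5->2, 6->3, 9->5, 14->7
rank(y): 4->2, 16->7, 6->4, 17->8, 8->6, 5->3, 2->1, 7->5
Step 2: d_i = R_x(i) - R_y(i); compute d_i^2.
  (6-2)^2=16, (4-7)^2=9, (8-4)^2=16, (1-8)^2=49, (2-6)^2=16, (3-3)^2=0, (5-1)^2=16, (7-5)^2=4
sum(d^2) = 126.
Step 3: rho = 1 - 6*126 / (8*(8^2 - 1)) = 1 - 756/504 = -0.500000.
Step 4: Under H0, t = rho * sqrt((n-2)/(1-rho^2)) = -1.4142 ~ t(6).
Step 5: Two-sided p-value from the t-distribution with 6 df = 0.207031.
Step 6: alpha = 0.05. fail to reject H0.

rho = -0.5000, p = 0.207031, fail to reject H0 at alpha = 0.05.


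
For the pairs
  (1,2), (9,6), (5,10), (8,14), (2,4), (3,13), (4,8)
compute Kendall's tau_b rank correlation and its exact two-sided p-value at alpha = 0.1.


Step 1: Enumerate the 21 unordered pairs (i,j) with i<j and classify each by sign(x_j-x_i) * sign(y_j-y_i).
  (1,2):dx=+8,dy=+4->C; (1,3):dx=+4,dy=+8->C; (1,4):dx=+7,dy=+12->C; (1,5):dx=+1,dy=+2->C
  (1,6):dx=+2,dy=+11->C; (1,7):dx=+3,dy=+6->C; (2,3):dx=-4,dy=+4->D; (2,4):dx=-1,dy=+8->D
  (2,5):dx=-7,dy=-2->C; (2,6):dx=-6,dy=+7->D; (2,7):dx=-5,dy=+2->D; (3,4):dx=+3,dy=+4->C
  (3,5):dx=-3,dy=-6->C; (3,6):dx=-2,dy=+3->D; (3,7):dx=-1,dy=-2->C; (4,5):dx=-6,dy=-10->C
  (4,6):dx=-5,dy=-1->C; (4,7):dx=-4,dy=-6->C; (5,6):dx=+1,dy=+9->C; (5,7):dx=+2,dy=+4->C
  (6,7):dx=+1,dy=-5->D
Step 2: C = 15, D = 6, total pairs = 21.
Step 3: tau = (C - D)/(n(n-1)/2) = (15 - 6)/21 = 0.428571.
Step 4: Exact two-sided p-value (enumerate n! = 5040 permutations of y under H0): p = 0.238889.
Step 5: alpha = 0.1. fail to reject H0.

tau_b = 0.4286 (C=15, D=6), p = 0.238889, fail to reject H0.


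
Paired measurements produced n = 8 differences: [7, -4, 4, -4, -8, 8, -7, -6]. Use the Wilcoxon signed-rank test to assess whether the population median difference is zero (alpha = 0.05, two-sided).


Step 1: Drop any zero differences (none here) and take |d_i|.
|d| = [7, 4, 4, 4, 8, 8, 7, 6]
Step 2: Midrank |d_i| (ties get averaged ranks).
ranks: |7|->5.5, |4|->2, |4|->2, |4|->2, |8|->7.5, |8|->7.5, |7|->5.5, |6|->4
Step 3: Attach original signs; sum ranks with positive sign and with negative sign.
W+ = 5.5 + 2 + 7.5 = 15
W- = 2 + 2 + 7.5 + 5.5 + 4 = 21
(Check: W+ + W- = 36 should equal n(n+1)/2 = 36.)
Step 4: Test statistic W = min(W+, W-) = 15.
Step 5: Ties in |d|, so use the tie-corrected normal approximation.
        E[W] = n(n+1)/4 = 8*9/4 = 18.
        Tie groups: |d|=4 (t=3), |d|=7 (t=2), |d|=8 (t=2); sum(t^3 - t) = 36.
        Var[W] = n(n+1)(2n+1)/24 - sum(t^3-t)/48 = 1224/24 - 36/48 = 50.25.
        z = (W - E[W]) / sqrt(Var[W]) = (15 - 18) / 7.0887 = -0.4232.
        Two-sided p = 2*Phi(z) = 0.672144.
Step 6: alpha = 0.05. fail to reject H0.

W+ = 15, W- = 21, W = min = 15, p = 0.672144, fail to reject H0.


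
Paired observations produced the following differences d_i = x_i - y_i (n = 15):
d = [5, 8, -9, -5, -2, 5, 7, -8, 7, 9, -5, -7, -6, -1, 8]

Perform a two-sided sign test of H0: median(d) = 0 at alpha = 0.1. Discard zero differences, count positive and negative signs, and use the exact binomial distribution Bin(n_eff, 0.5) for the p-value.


Step 1: Discard zero differences. Original n = 15; n_eff = number of nonzero differences = 15.
Nonzero differences (with sign): +5, +8, -9, -5, -2, +5, +7, -8, +7, +9, -5, -7, -6, -1, +8
Step 2: Count signs: positive = 7, negative = 8.
Step 3: Under H0: P(positive) = 0.5, so the number of positives S ~ Bin(15, 0.5).
Step 4: Two-sided exact p-value = sum of Bin(15,0.5) probabilities at or below the observed probability = 1.000000.
Step 5: alpha = 0.1. fail to reject H0.

n_eff = 15, pos = 7, neg = 8, p = 1.000000, fail to reject H0.


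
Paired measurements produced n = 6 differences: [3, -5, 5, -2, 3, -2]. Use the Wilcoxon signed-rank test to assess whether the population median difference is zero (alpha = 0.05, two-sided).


Step 1: Drop any zero differences (none here) and take |d_i|.
|d| = [3, 5, 5, 2, 3, 2]
Step 2: Midrank |d_i| (ties get averaged ranks).
ranks: |3|->3.5, |5|->5.5, |5|->5.5, |2|->1.5, |3|->3.5, |2|->1.5
Step 3: Attach original signs; sum ranks with positive sign and with negative sign.
W+ = 3.5 + 5.5 + 3.5 = 12.5
W- = 5.5 + 1.5 + 1.5 = 8.5
(Check: W+ + W- = 21 should equal n(n+1)/2 = 21.)
Step 4: Test statistic W = min(W+, W-) = 8.5.
Step 5: Ties in |d|, so use the tie-corrected normal approximation.
        E[W] = n(n+1)/4 = 6*7/4 = 10.5.
        Tie groups: |d|=2 (t=2), |d|=3 (t=2), |d|=5 (t=2); sum(t^3 - t) = 18.
        Var[W] = n(n+1)(2n+1)/24 - sum(t^3-t)/48 = 546/24 - 18/48 = 22.375.
        z = (W - E[W]) / sqrt(Var[W]) = (8.5 - 10.5) / 4.7302 = -0.4228.
        Two-sided p = 2*Phi(z) = 0.672432.
Step 6: alpha = 0.05. fail to reject H0.

W+ = 12.5, W- = 8.5, W = min = 8.5, p = 0.672432, fail to reject H0.


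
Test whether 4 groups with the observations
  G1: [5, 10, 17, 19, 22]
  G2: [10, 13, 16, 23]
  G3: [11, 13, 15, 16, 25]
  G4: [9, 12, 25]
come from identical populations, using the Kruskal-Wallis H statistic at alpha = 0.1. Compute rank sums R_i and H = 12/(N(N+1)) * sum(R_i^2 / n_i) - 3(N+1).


Step 1: Combine all N = 17 observations and assign midranks.
sorted (value, group, rank): (5,G1,1), (9,G4,2), (10,G1,3.5), (10,G2,3.5), (11,G3,5), (12,G4,6), (13,G2,7.5), (13,G3,7.5), (15,G3,9), (16,G2,10.5), (16,G3,10.5), (17,G1,12), (19,G1,13), (22,G1,14), (23,G2,15), (25,G3,16.5), (25,G4,16.5)
Step 2: Sum ranks within each group.
R_1 = 43.5 (n_1 = 5)
R_2 = 36.5 (n_2 = 4)
R_3 = 48.5 (n_3 = 5)
R_4 = 24.5 (n_4 = 3)
Step 3: H = 12/(N(N+1)) * sum(R_i^2/n_i) - 3(N+1)
     = 12/(17*18) * (43.5^2/5 + 36.5^2/4 + 48.5^2/5 + 24.5^2/3) - 3*18
     = 0.039216 * 1382.05 - 54
     = 0.197876.
Step 4: Ties present; correction factor C = 1 - 24/(17^3 - 17) = 0.995098. Corrected H = 0.197876 / 0.995098 = 0.198851.
Step 5: Under H0, H ~ chi^2(3); p-value = 0.977775.
Step 6: alpha = 0.1. fail to reject H0.

H = 0.1989, df = 3, p = 0.977775, fail to reject H0.


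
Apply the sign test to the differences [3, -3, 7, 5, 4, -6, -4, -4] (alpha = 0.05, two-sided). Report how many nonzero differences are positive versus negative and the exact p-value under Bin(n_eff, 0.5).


Step 1: Discard zero differences. Original n = 8; n_eff = number of nonzero differences = 8.
Nonzero differences (with sign): +3, -3, +7, +5, +4, -6, -4, -4
Step 2: Count signs: positive = 4, negative = 4.
Step 3: Under H0: P(positive) = 0.5, so the number of positives S ~ Bin(8, 0.5).
Step 4: Two-sided exact p-value = sum of Bin(8,0.5) probabilities at or below the observed probability = 1.000000.
Step 5: alpha = 0.05. fail to reject H0.

n_eff = 8, pos = 4, neg = 4, p = 1.000000, fail to reject H0.


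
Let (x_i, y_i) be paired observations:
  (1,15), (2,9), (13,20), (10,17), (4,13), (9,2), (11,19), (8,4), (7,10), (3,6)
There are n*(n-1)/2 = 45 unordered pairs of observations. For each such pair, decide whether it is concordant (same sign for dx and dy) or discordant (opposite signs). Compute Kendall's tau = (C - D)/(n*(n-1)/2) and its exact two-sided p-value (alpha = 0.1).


Step 1: Enumerate the 45 unordered pairs (i,j) with i<j and classify each by sign(x_j-x_i) * sign(y_j-y_i).
  (1,2):dx=+1,dy=-6->D; (1,3):dx=+12,dy=+5->C; (1,4):dx=+9,dy=+2->C; (1,5):dx=+3,dy=-2->D
  (1,6):dx=+8,dy=-13->D; (1,7):dx=+10,dy=+4->C; (1,8):dx=+7,dy=-11->D; (1,9):dx=+6,dy=-5->D
  (1,10):dx=+2,dy=-9->D; (2,3):dx=+11,dy=+11->C; (2,4):dx=+8,dy=+8->C; (2,5):dx=+2,dy=+4->C
  (2,6):dx=+7,dy=-7->D; (2,7):dx=+9,dy=+10->C; (2,8):dx=+6,dy=-5->D; (2,9):dx=+5,dy=+1->C
  (2,10):dx=+1,dy=-3->D; (3,4):dx=-3,dy=-3->C; (3,5):dx=-9,dy=-7->C; (3,6):dx=-4,dy=-18->C
  (3,7):dx=-2,dy=-1->C; (3,8):dx=-5,dy=-16->C; (3,9):dx=-6,dy=-10->C; (3,10):dx=-10,dy=-14->C
  (4,5):dx=-6,dy=-4->C; (4,6):dx=-1,dy=-15->C; (4,7):dx=+1,dy=+2->C; (4,8):dx=-2,dy=-13->C
  (4,9):dx=-3,dy=-7->C; (4,10):dx=-7,dy=-11->C; (5,6):dx=+5,dy=-11->D; (5,7):dx=+7,dy=+6->C
  (5,8):dx=+4,dy=-9->D; (5,9):dx=+3,dy=-3->D; (5,10):dx=-1,dy=-7->C; (6,7):dx=+2,dy=+17->C
  (6,8):dx=-1,dy=+2->D; (6,9):dx=-2,dy=+8->D; (6,10):dx=-6,dy=+4->D; (7,8):dx=-3,dy=-15->C
  (7,9):dx=-4,dy=-9->C; (7,10):dx=-8,dy=-13->C; (8,9):dx=-1,dy=+6->D; (8,10):dx=-5,dy=+2->D
  (9,10):dx=-4,dy=-4->C
Step 2: C = 28, D = 17, total pairs = 45.
Step 3: tau = (C - D)/(n(n-1)/2) = (28 - 17)/45 = 0.244444.
Step 4: Exact two-sided p-value (enumerate n! = 3628800 permutations of y under H0): p = 0.380720.
Step 5: alpha = 0.1. fail to reject H0.

tau_b = 0.2444 (C=28, D=17), p = 0.380720, fail to reject H0.


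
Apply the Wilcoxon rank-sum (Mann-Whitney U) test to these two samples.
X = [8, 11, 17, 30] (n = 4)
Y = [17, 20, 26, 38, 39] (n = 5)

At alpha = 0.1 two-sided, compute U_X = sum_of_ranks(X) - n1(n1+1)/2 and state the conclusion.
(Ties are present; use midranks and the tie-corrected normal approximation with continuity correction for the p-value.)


Step 1: Combine and sort all 9 observations; assign midranks.
sorted (value, group): (8,X), (11,X), (17,X), (17,Y), (20,Y), (26,Y), (30,X), (38,Y), (39,Y)
ranks: 8->1, 11->2, 17->3.5, 17->3.5, 20->5, 26->6, 30->7, 38->8, 39->9
Step 2: Rank sum for X: R1 = 1 + 2 + 3.5 + 7 = 13.5.
Step 3: U_X = R1 - n1(n1+1)/2 = 13.5 - 4*5/2 = 13.5 - 10 = 3.5.
       U_Y = n1*n2 - U_X = 20 - 3.5 = 16.5.
Step 4: Ties are present, so use the tie-corrected normal approximation (with continuity correction) for the p-value.
Step 5: p-value = 0.139983; compare to alpha = 0.1. fail to reject H0.

U_X = 3.5, p = 0.139983, fail to reject H0 at alpha = 0.1.


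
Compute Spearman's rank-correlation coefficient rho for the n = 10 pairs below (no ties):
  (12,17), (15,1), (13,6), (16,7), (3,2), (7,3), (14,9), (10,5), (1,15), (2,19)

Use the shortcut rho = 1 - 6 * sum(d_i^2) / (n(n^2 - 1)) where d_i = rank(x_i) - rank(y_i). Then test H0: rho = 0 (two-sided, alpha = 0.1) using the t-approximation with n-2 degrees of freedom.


Step 1: Rank x and y separately (midranks; no ties here).
rank(x): 12->6, 15->9, 13->7, 16->10, 3->3, 7->4, 14->8, 10->5, 1->1, 2->2
rank(y): 17->9, 1->1, 6->5, 7->6, 2->2, 3->3, 9->7, 5->4, 15->8, 19->10
Step 2: d_i = R_x(i) - R_y(i); compute d_i^2.
  (6-9)^2=9, (9-1)^2=64, (7-5)^2=4, (10-6)^2=16, (3-2)^2=1, (4-3)^2=1, (8-7)^2=1, (5-4)^2=1, (1-8)^2=49, (2-10)^2=64
sum(d^2) = 210.
Step 3: rho = 1 - 6*210 / (10*(10^2 - 1)) = 1 - 1260/990 = -0.272727.
Step 4: Under H0, t = rho * sqrt((n-2)/(1-rho^2)) = -0.8018 ~ t(8).
Step 5: Two-sided p-value from the t-distribution with 8 df = 0.445838.
Step 6: alpha = 0.1. fail to reject H0.

rho = -0.2727, p = 0.445838, fail to reject H0 at alpha = 0.1.


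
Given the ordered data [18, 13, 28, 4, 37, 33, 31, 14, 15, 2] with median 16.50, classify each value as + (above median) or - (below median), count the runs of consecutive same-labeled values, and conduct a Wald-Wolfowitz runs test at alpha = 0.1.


Step 1: Compute median = 16.50; label A = above, B = below.
Labels in order: ABABAAABBB  (n_A = 5, n_B = 5)
Step 2: Count runs R = 6.
Step 3: Under H0 (random ordering), E[R] = 2*n_A*n_B/(n_A+n_B) + 1 = 2*5*5/10 + 1 = 6.0000.
        Var[R] = 2*n_A*n_B*(2*n_A*n_B - n_A - n_B) / ((n_A+n_B)^2 * (n_A+n_B-1)) = 2000/900 = 2.2222.
        SD[R] = 1.4907.
Step 4: R = E[R], so z = 0 with no continuity correction.
Step 5: Two-sided p-value via normal approximation = 2*(1 - Phi(|z|)) = 1.000000.
Step 6: alpha = 0.1. fail to reject H0.

R = 6, z = 0.0000, p = 1.000000, fail to reject H0.


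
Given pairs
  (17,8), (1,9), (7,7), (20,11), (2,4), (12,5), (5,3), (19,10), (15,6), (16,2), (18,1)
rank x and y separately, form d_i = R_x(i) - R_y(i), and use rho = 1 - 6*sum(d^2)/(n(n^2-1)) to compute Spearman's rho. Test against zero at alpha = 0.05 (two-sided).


Step 1: Rank x and y separately (midranks; no ties here).
rank(x): 17->8, 1->1, 7->4, 20->11, 2->2, 12->5, 5->3, 19->10, 15->6, 16->7, 18->9
rank(y): 8->8, 9->9, 7->7, 11->11, 4->4, 5->5, 3->3, 10->10, 6->6, 2->2, 1->1
Step 2: d_i = R_x(i) - R_y(i); compute d_i^2.
  (8-8)^2=0, (1-9)^2=64, (4-7)^2=9, (11-11)^2=0, (2-4)^2=4, (5-5)^2=0, (3-3)^2=0, (10-10)^2=0, (6-6)^2=0, (7-2)^2=25, (9-1)^2=64
sum(d^2) = 166.
Step 3: rho = 1 - 6*166 / (11*(11^2 - 1)) = 1 - 996/1320 = 0.245455.
Step 4: Under H0, t = rho * sqrt((n-2)/(1-rho^2)) = 0.7596 ~ t(9).
Step 5: Two-sided p-value from the t-distribution with 9 df = 0.466922.
Step 6: alpha = 0.05. fail to reject H0.

rho = 0.2455, p = 0.466922, fail to reject H0 at alpha = 0.05.


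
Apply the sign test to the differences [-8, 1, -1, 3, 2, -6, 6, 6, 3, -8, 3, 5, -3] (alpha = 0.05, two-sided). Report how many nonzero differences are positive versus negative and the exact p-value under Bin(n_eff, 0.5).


Step 1: Discard zero differences. Original n = 13; n_eff = number of nonzero differences = 13.
Nonzero differences (with sign): -8, +1, -1, +3, +2, -6, +6, +6, +3, -8, +3, +5, -3
Step 2: Count signs: positive = 8, negative = 5.
Step 3: Under H0: P(positive) = 0.5, so the number of positives S ~ Bin(13, 0.5).
Step 4: Two-sided exact p-value = sum of Bin(13,0.5) probabilities at or below the observed probability = 0.581055.
Step 5: alpha = 0.05. fail to reject H0.

n_eff = 13, pos = 8, neg = 5, p = 0.581055, fail to reject H0.


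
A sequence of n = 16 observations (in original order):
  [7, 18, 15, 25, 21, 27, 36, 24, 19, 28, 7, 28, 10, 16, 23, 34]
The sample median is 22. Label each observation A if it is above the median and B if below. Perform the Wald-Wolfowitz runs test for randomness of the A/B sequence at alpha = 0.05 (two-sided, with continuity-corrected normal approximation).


Step 1: Compute median = 22; label A = above, B = below.
Labels in order: BBBABAAABABABBAA  (n_A = 8, n_B = 8)
Step 2: Count runs R = 10.
Step 3: Under H0 (random ordering), E[R] = 2*n_A*n_B/(n_A+n_B) + 1 = 2*8*8/16 + 1 = 9.0000.
        Var[R] = 2*n_A*n_B*(2*n_A*n_B - n_A - n_B) / ((n_A+n_B)^2 * (n_A+n_B-1)) = 14336/3840 = 3.7333.
        SD[R] = 1.9322.
Step 4: Continuity-corrected z = (R - 0.5 - E[R]) / SD[R] = (10 - 0.5 - 9.0000) / 1.9322 = 0.2588.
Step 5: Two-sided p-value via normal approximation = 2*(1 - Phi(|z|)) = 0.795809.
Step 6: alpha = 0.05. fail to reject H0.

R = 10, z = 0.2588, p = 0.795809, fail to reject H0.


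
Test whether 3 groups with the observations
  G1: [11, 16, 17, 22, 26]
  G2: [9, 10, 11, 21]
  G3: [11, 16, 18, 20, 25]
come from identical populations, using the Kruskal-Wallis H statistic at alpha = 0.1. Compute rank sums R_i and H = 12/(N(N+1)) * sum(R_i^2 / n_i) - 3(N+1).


Step 1: Combine all N = 14 observations and assign midranks.
sorted (value, group, rank): (9,G2,1), (10,G2,2), (11,G1,4), (11,G2,4), (11,G3,4), (16,G1,6.5), (16,G3,6.5), (17,G1,8), (18,G3,9), (20,G3,10), (21,G2,11), (22,G1,12), (25,G3,13), (26,G1,14)
Step 2: Sum ranks within each group.
R_1 = 44.5 (n_1 = 5)
R_2 = 18 (n_2 = 4)
R_3 = 42.5 (n_3 = 5)
Step 3: H = 12/(N(N+1)) * sum(R_i^2/n_i) - 3(N+1)
     = 12/(14*15) * (44.5^2/5 + 18^2/4 + 42.5^2/5) - 3*15
     = 0.057143 * 838.3 - 45
     = 2.902857.
Step 4: Ties present; correction factor C = 1 - 30/(14^3 - 14) = 0.989011. Corrected H = 2.902857 / 0.989011 = 2.935111.
Step 5: Under H0, H ~ chi^2(2); p-value = 0.230488.
Step 6: alpha = 0.1. fail to reject H0.

H = 2.9351, df = 2, p = 0.230488, fail to reject H0.


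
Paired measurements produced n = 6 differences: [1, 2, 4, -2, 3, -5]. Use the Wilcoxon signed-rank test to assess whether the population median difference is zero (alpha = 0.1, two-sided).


Step 1: Drop any zero differences (none here) and take |d_i|.
|d| = [1, 2, 4, 2, 3, 5]
Step 2: Midrank |d_i| (ties get averaged ranks).
ranks: |1|->1, |2|->2.5, |4|->5, |2|->2.5, |3|->4, |5|->6
Step 3: Attach original signs; sum ranks with positive sign and with negative sign.
W+ = 1 + 2.5 + 5 + 4 = 12.5
W- = 2.5 + 6 = 8.5
(Check: W+ + W- = 21 should equal n(n+1)/2 = 21.)
Step 4: Test statistic W = min(W+, W-) = 8.5.
Step 5: Ties in |d|, so use the tie-corrected normal approximation.
        E[W] = n(n+1)/4 = 6*7/4 = 10.5.
        Tie groups: |d|=2 (t=2); sum(t^3 - t) = 6.
        Var[W] = n(n+1)(2n+1)/24 - sum(t^3-t)/48 = 546/24 - 6/48 = 22.625.
        z = (W - E[W]) / sqrt(Var[W]) = (8.5 - 10.5) / 4.7566 = -0.4205.
        Two-sided p = 2*Phi(z) = 0.674142.
Step 6: alpha = 0.1. fail to reject H0.

W+ = 12.5, W- = 8.5, W = min = 8.5, p = 0.674142, fail to reject H0.


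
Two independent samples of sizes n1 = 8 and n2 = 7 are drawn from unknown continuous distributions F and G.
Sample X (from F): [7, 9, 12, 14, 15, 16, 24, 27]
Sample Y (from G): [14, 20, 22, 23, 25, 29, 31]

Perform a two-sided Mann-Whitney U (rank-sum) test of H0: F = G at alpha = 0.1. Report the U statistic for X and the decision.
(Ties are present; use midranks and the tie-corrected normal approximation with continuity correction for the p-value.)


Step 1: Combine and sort all 15 observations; assign midranks.
sorted (value, group): (7,X), (9,X), (12,X), (14,X), (14,Y), (15,X), (16,X), (20,Y), (22,Y), (23,Y), (24,X), (25,Y), (27,X), (29,Y), (31,Y)
ranks: 7->1, 9->2, 12->3, 14->4.5, 14->4.5, 15->6, 16->7, 20->8, 22->9, 23->10, 24->11, 25->12, 27->13, 29->14, 31->15
Step 2: Rank sum for X: R1 = 1 + 2 + 3 + 4.5 + 6 + 7 + 11 + 13 = 47.5.
Step 3: U_X = R1 - n1(n1+1)/2 = 47.5 - 8*9/2 = 47.5 - 36 = 11.5.
       U_Y = n1*n2 - U_X = 56 - 11.5 = 44.5.
Step 4: Ties are present, so use the tie-corrected normal approximation (with continuity correction) for the p-value.
Step 5: p-value = 0.063840; compare to alpha = 0.1. reject H0.

U_X = 11.5, p = 0.063840, reject H0 at alpha = 0.1.


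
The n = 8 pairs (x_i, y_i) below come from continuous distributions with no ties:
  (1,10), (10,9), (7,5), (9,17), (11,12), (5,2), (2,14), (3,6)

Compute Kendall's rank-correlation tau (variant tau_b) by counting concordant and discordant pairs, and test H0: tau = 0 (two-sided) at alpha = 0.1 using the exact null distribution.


Step 1: Enumerate the 28 unordered pairs (i,j) with i<j and classify each by sign(x_j-x_i) * sign(y_j-y_i).
  (1,2):dx=+9,dy=-1->D; (1,3):dx=+6,dy=-5->D; (1,4):dx=+8,dy=+7->C; (1,5):dx=+10,dy=+2->C
  (1,6):dx=+4,dy=-8->D; (1,7):dx=+1,dy=+4->C; (1,8):dx=+2,dy=-4->D; (2,3):dx=-3,dy=-4->C
  (2,4):dx=-1,dy=+8->D; (2,5):dx=+1,dy=+3->C; (2,6):dx=-5,dy=-7->C; (2,7):dx=-8,dy=+5->D
  (2,8):dx=-7,dy=-3->C; (3,4):dx=+2,dy=+12->C; (3,5):dx=+4,dy=+7->C; (3,6):dx=-2,dy=-3->C
  (3,7):dx=-5,dy=+9->D; (3,8):dx=-4,dy=+1->D; (4,5):dx=+2,dy=-5->D; (4,6):dx=-4,dy=-15->C
  (4,7):dx=-7,dy=-3->C; (4,8):dx=-6,dy=-11->C; (5,6):dx=-6,dy=-10->C; (5,7):dx=-9,dy=+2->D
  (5,8):dx=-8,dy=-6->C; (6,7):dx=-3,dy=+12->D; (6,8):dx=-2,dy=+4->D; (7,8):dx=+1,dy=-8->D
Step 2: C = 15, D = 13, total pairs = 28.
Step 3: tau = (C - D)/(n(n-1)/2) = (15 - 13)/28 = 0.071429.
Step 4: Exact two-sided p-value (enumerate n! = 40320 permutations of y under H0): p = 0.904861.
Step 5: alpha = 0.1. fail to reject H0.

tau_b = 0.0714 (C=15, D=13), p = 0.904861, fail to reject H0.


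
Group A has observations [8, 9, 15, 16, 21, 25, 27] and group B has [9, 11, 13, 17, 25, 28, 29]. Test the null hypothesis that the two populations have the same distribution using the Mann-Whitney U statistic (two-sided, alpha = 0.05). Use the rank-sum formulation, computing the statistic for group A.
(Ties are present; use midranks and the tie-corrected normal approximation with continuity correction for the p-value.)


Step 1: Combine and sort all 14 observations; assign midranks.
sorted (value, group): (8,X), (9,X), (9,Y), (11,Y), (13,Y), (15,X), (16,X), (17,Y), (21,X), (25,X), (25,Y), (27,X), (28,Y), (29,Y)
ranks: 8->1, 9->2.5, 9->2.5, 11->4, 13->5, 15->6, 16->7, 17->8, 21->9, 25->10.5, 25->10.5, 27->12, 28->13, 29->14
Step 2: Rank sum for X: R1 = 1 + 2.5 + 6 + 7 + 9 + 10.5 + 12 = 48.
Step 3: U_X = R1 - n1(n1+1)/2 = 48 - 7*8/2 = 48 - 28 = 20.
       U_Y = n1*n2 - U_X = 49 - 20 = 29.
Step 4: Ties are present, so use the tie-corrected normal approximation (with continuity correction) for the p-value.
Step 5: p-value = 0.608491; compare to alpha = 0.05. fail to reject H0.

U_X = 20, p = 0.608491, fail to reject H0 at alpha = 0.05.


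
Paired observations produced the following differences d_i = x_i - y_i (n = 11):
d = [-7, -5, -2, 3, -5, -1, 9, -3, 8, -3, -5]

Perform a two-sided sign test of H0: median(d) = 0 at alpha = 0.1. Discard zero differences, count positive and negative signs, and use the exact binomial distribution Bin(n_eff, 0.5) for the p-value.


Step 1: Discard zero differences. Original n = 11; n_eff = number of nonzero differences = 11.
Nonzero differences (with sign): -7, -5, -2, +3, -5, -1, +9, -3, +8, -3, -5
Step 2: Count signs: positive = 3, negative = 8.
Step 3: Under H0: P(positive) = 0.5, so the number of positives S ~ Bin(11, 0.5).
Step 4: Two-sided exact p-value = sum of Bin(11,0.5) probabilities at or below the observed probability = 0.226562.
Step 5: alpha = 0.1. fail to reject H0.

n_eff = 11, pos = 3, neg = 8, p = 0.226562, fail to reject H0.


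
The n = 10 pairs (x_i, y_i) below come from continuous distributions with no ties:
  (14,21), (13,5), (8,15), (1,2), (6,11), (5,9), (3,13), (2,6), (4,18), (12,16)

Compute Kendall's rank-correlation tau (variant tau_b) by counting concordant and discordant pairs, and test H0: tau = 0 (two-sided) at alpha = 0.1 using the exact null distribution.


Step 1: Enumerate the 45 unordered pairs (i,j) with i<j and classify each by sign(x_j-x_i) * sign(y_j-y_i).
  (1,2):dx=-1,dy=-16->C; (1,3):dx=-6,dy=-6->C; (1,4):dx=-13,dy=-19->C; (1,5):dx=-8,dy=-10->C
  (1,6):dx=-9,dy=-12->C; (1,7):dx=-11,dy=-8->C; (1,8):dx=-12,dy=-15->C; (1,9):dx=-10,dy=-3->C
  (1,10):dx=-2,dy=-5->C; (2,3):dx=-5,dy=+10->D; (2,4):dx=-12,dy=-3->C; (2,5):dx=-7,dy=+6->D
  (2,6):dx=-8,dy=+4->D; (2,7):dx=-10,dy=+8->D; (2,8):dx=-11,dy=+1->D; (2,9):dx=-9,dy=+13->D
  (2,10):dx=-1,dy=+11->D; (3,4):dx=-7,dy=-13->C; (3,5):dx=-2,dy=-4->C; (3,6):dx=-3,dy=-6->C
  (3,7):dx=-5,dy=-2->C; (3,8):dx=-6,dy=-9->C; (3,9):dx=-4,dy=+3->D; (3,10):dx=+4,dy=+1->C
  (4,5):dx=+5,dy=+9->C; (4,6):dx=+4,dy=+7->C; (4,7):dx=+2,dy=+11->C; (4,8):dx=+1,dy=+4->C
  (4,9):dx=+3,dy=+16->C; (4,10):dx=+11,dy=+14->C; (5,6):dx=-1,dy=-2->C; (5,7):dx=-3,dy=+2->D
  (5,8):dx=-4,dy=-5->C; (5,9):dx=-2,dy=+7->D; (5,10):dx=+6,dy=+5->C; (6,7):dx=-2,dy=+4->D
  (6,8):dx=-3,dy=-3->C; (6,9):dx=-1,dy=+9->D; (6,10):dx=+7,dy=+7->C; (7,8):dx=-1,dy=-7->C
  (7,9):dx=+1,dy=+5->C; (7,10):dx=+9,dy=+3->C; (8,9):dx=+2,dy=+12->C; (8,10):dx=+10,dy=+10->C
  (9,10):dx=+8,dy=-2->D
Step 2: C = 32, D = 13, total pairs = 45.
Step 3: tau = (C - D)/(n(n-1)/2) = (32 - 13)/45 = 0.422222.
Step 4: Exact two-sided p-value (enumerate n! = 3628800 permutations of y under H0): p = 0.108313.
Step 5: alpha = 0.1. fail to reject H0.

tau_b = 0.4222 (C=32, D=13), p = 0.108313, fail to reject H0.


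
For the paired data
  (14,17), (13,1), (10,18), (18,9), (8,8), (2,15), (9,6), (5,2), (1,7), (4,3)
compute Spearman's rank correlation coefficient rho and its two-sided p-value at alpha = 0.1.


Step 1: Rank x and y separately (midranks; no ties here).
rank(x): 14->9, 13->8, 10->7, 18->10, 8->5, 2->2, 9->6, 5->4, 1->1, 4->3
rank(y): 17->9, 1->1, 18->10, 9->7, 8->6, 15->8, 6->4, 2->2, 7->5, 3->3
Step 2: d_i = R_x(i) - R_y(i); compute d_i^2.
  (9-9)^2=0, (8-1)^2=49, (7-10)^2=9, (10-7)^2=9, (5-6)^2=1, (2-8)^2=36, (6-4)^2=4, (4-2)^2=4, (1-5)^2=16, (3-3)^2=0
sum(d^2) = 128.
Step 3: rho = 1 - 6*128 / (10*(10^2 - 1)) = 1 - 768/990 = 0.224242.
Step 4: Under H0, t = rho * sqrt((n-2)/(1-rho^2)) = 0.6508 ~ t(8).
Step 5: Two-sided p-value from the t-distribution with 8 df = 0.533401.
Step 6: alpha = 0.1. fail to reject H0.

rho = 0.2242, p = 0.533401, fail to reject H0 at alpha = 0.1.


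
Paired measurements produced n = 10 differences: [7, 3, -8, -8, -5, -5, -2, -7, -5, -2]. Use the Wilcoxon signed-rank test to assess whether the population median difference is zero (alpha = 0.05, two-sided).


Step 1: Drop any zero differences (none here) and take |d_i|.
|d| = [7, 3, 8, 8, 5, 5, 2, 7, 5, 2]
Step 2: Midrank |d_i| (ties get averaged ranks).
ranks: |7|->7.5, |3|->3, |8|->9.5, |8|->9.5, |5|->5, |5|->5, |2|->1.5, |7|->7.5, |5|->5, |2|->1.5
Step 3: Attach original signs; sum ranks with positive sign and with negative sign.
W+ = 7.5 + 3 = 10.5
W- = 9.5 + 9.5 + 5 + 5 + 1.5 + 7.5 + 5 + 1.5 = 44.5
(Check: W+ + W- = 55 should equal n(n+1)/2 = 55.)
Step 4: Test statistic W = min(W+, W-) = 10.5.
Step 5: Ties in |d|, so use the tie-corrected normal approximation.
        E[W] = n(n+1)/4 = 10*11/4 = 27.5.
        Tie groups: |d|=2 (t=2), |d|=5 (t=3), |d|=7 (t=2), |d|=8 (t=2); sum(t^3 - t) = 42.
        Var[W] = n(n+1)(2n+1)/24 - sum(t^3-t)/48 = 2310/24 - 42/48 = 95.375.
        z = (W - E[W]) / sqrt(Var[W]) = (10.5 - 27.5) / 9.7660 = -1.7407.
        Two-sided p = 2*Phi(z) = 0.081731.
Step 6: alpha = 0.05. fail to reject H0.

W+ = 10.5, W- = 44.5, W = min = 10.5, p = 0.081731, fail to reject H0.


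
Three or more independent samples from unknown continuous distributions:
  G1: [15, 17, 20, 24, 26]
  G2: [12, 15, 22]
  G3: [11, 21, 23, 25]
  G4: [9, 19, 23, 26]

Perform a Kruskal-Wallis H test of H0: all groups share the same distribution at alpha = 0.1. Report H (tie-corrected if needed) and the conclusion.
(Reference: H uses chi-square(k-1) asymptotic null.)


Step 1: Combine all N = 16 observations and assign midranks.
sorted (value, group, rank): (9,G4,1), (11,G3,2), (12,G2,3), (15,G1,4.5), (15,G2,4.5), (17,G1,6), (19,G4,7), (20,G1,8), (21,G3,9), (22,G2,10), (23,G3,11.5), (23,G4,11.5), (24,G1,13), (25,G3,14), (26,G1,15.5), (26,G4,15.5)
Step 2: Sum ranks within each group.
R_1 = 47 (n_1 = 5)
R_2 = 17.5 (n_2 = 3)
R_3 = 36.5 (n_3 = 4)
R_4 = 35 (n_4 = 4)
Step 3: H = 12/(N(N+1)) * sum(R_i^2/n_i) - 3(N+1)
     = 12/(16*17) * (47^2/5 + 17.5^2/3 + 36.5^2/4 + 35^2/4) - 3*17
     = 0.044118 * 1183.2 - 51
     = 1.199816.
Step 4: Ties present; correction factor C = 1 - 18/(16^3 - 16) = 0.995588. Corrected H = 1.199816 / 0.995588 = 1.205133.
Step 5: Under H0, H ~ chi^2(3); p-value = 0.751773.
Step 6: alpha = 0.1. fail to reject H0.

H = 1.2051, df = 3, p = 0.751773, fail to reject H0.


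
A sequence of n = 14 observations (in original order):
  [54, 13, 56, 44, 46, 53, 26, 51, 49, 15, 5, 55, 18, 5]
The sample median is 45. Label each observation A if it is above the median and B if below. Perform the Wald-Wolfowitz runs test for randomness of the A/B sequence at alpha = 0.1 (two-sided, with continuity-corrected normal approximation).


Step 1: Compute median = 45; label A = above, B = below.
Labels in order: ABABAABAABBABB  (n_A = 7, n_B = 7)
Step 2: Count runs R = 10.
Step 3: Under H0 (random ordering), E[R] = 2*n_A*n_B/(n_A+n_B) + 1 = 2*7*7/14 + 1 = 8.0000.
        Var[R] = 2*n_A*n_B*(2*n_A*n_B - n_A - n_B) / ((n_A+n_B)^2 * (n_A+n_B-1)) = 8232/2548 = 3.2308.
        SD[R] = 1.7974.
Step 4: Continuity-corrected z = (R - 0.5 - E[R]) / SD[R] = (10 - 0.5 - 8.0000) / 1.7974 = 0.8345.
Step 5: Two-sided p-value via normal approximation = 2*(1 - Phi(|z|)) = 0.403986.
Step 6: alpha = 0.1. fail to reject H0.

R = 10, z = 0.8345, p = 0.403986, fail to reject H0.


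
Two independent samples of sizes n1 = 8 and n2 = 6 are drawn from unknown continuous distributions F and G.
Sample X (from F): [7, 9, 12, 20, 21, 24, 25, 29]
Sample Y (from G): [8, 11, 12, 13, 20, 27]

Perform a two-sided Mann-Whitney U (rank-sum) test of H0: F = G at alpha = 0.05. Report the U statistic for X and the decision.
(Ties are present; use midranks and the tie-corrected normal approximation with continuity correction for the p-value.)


Step 1: Combine and sort all 14 observations; assign midranks.
sorted (value, group): (7,X), (8,Y), (9,X), (11,Y), (12,X), (12,Y), (13,Y), (20,X), (20,Y), (21,X), (24,X), (25,X), (27,Y), (29,X)
ranks: 7->1, 8->2, 9->3, 11->4, 12->5.5, 12->5.5, 13->7, 20->8.5, 20->8.5, 21->10, 24->11, 25->12, 27->13, 29->14
Step 2: Rank sum for X: R1 = 1 + 3 + 5.5 + 8.5 + 10 + 11 + 12 + 14 = 65.
Step 3: U_X = R1 - n1(n1+1)/2 = 65 - 8*9/2 = 65 - 36 = 29.
       U_Y = n1*n2 - U_X = 48 - 29 = 19.
Step 4: Ties are present, so use the tie-corrected normal approximation (with continuity correction) for the p-value.
Step 5: p-value = 0.560413; compare to alpha = 0.05. fail to reject H0.

U_X = 29, p = 0.560413, fail to reject H0 at alpha = 0.05.


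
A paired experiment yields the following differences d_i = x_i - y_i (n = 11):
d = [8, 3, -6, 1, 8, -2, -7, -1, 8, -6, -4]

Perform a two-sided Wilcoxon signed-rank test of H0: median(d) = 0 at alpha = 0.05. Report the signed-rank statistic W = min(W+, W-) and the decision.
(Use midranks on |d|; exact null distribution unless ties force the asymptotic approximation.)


Step 1: Drop any zero differences (none here) and take |d_i|.
|d| = [8, 3, 6, 1, 8, 2, 7, 1, 8, 6, 4]
Step 2: Midrank |d_i| (ties get averaged ranks).
ranks: |8|->10, |3|->4, |6|->6.5, |1|->1.5, |8|->10, |2|->3, |7|->8, |1|->1.5, |8|->10, |6|->6.5, |4|->5
Step 3: Attach original signs; sum ranks with positive sign and with negative sign.
W+ = 10 + 4 + 1.5 + 10 + 10 = 35.5
W- = 6.5 + 3 + 8 + 1.5 + 6.5 + 5 = 30.5
(Check: W+ + W- = 66 should equal n(n+1)/2 = 66.)
Step 4: Test statistic W = min(W+, W-) = 30.5.
Step 5: Ties in |d|, so use the tie-corrected normal approximation.
        E[W] = n(n+1)/4 = 11*12/4 = 33.
        Tie groups: |d|=1 (t=2), |d|=6 (t=2), |d|=8 (t=3); sum(t^3 - t) = 36.
        Var[W] = n(n+1)(2n+1)/24 - sum(t^3-t)/48 = 3036/24 - 36/48 = 125.75.
        z = (W - E[W]) / sqrt(Var[W]) = (30.5 - 33) / 11.2138 = -0.2229.
        Two-sided p = 2*Phi(z) = 0.823583.
Step 6: alpha = 0.05. fail to reject H0.

W+ = 35.5, W- = 30.5, W = min = 30.5, p = 0.823583, fail to reject H0.


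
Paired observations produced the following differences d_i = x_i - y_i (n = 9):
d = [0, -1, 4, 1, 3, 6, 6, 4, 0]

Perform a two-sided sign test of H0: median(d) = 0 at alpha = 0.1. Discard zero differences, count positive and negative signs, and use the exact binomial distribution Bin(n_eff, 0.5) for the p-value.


Step 1: Discard zero differences. Original n = 9; n_eff = number of nonzero differences = 7.
Nonzero differences (with sign): -1, +4, +1, +3, +6, +6, +4
Step 2: Count signs: positive = 6, negative = 1.
Step 3: Under H0: P(positive) = 0.5, so the number of positives S ~ Bin(7, 0.5).
Step 4: Two-sided exact p-value = sum of Bin(7,0.5) probabilities at or below the observed probability = 0.125000.
Step 5: alpha = 0.1. fail to reject H0.

n_eff = 7, pos = 6, neg = 1, p = 0.125000, fail to reject H0.


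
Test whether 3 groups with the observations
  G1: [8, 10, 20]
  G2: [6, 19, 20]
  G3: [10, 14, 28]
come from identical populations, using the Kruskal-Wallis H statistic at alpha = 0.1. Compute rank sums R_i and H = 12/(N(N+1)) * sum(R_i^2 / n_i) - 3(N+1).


Step 1: Combine all N = 9 observations and assign midranks.
sorted (value, group, rank): (6,G2,1), (8,G1,2), (10,G1,3.5), (10,G3,3.5), (14,G3,5), (19,G2,6), (20,G1,7.5), (20,G2,7.5), (28,G3,9)
Step 2: Sum ranks within each group.
R_1 = 13 (n_1 = 3)
R_2 = 14.5 (n_2 = 3)
R_3 = 17.5 (n_3 = 3)
Step 3: H = 12/(N(N+1)) * sum(R_i^2/n_i) - 3(N+1)
     = 12/(9*10) * (13^2/3 + 14.5^2/3 + 17.5^2/3) - 3*10
     = 0.133333 * 228.5 - 30
     = 0.466667.
Step 4: Ties present; correction factor C = 1 - 12/(9^3 - 9) = 0.983333. Corrected H = 0.466667 / 0.983333 = 0.474576.
Step 5: Under H0, H ~ chi^2(2); p-value = 0.788764.
Step 6: alpha = 0.1. fail to reject H0.

H = 0.4746, df = 2, p = 0.788764, fail to reject H0.


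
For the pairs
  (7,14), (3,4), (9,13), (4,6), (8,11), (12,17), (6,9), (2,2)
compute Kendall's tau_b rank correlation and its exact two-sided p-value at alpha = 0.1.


Step 1: Enumerate the 28 unordered pairs (i,j) with i<j and classify each by sign(x_j-x_i) * sign(y_j-y_i).
  (1,2):dx=-4,dy=-10->C; (1,3):dx=+2,dy=-1->D; (1,4):dx=-3,dy=-8->C; (1,5):dx=+1,dy=-3->D
  (1,6):dx=+5,dy=+3->C; (1,7):dx=-1,dy=-5->C; (1,8):dx=-5,dy=-12->C; (2,3):dx=+6,dy=+9->C
  (2,4):dx=+1,dy=+2->C; (2,5):dx=+5,dy=+7->C; (2,6):dx=+9,dy=+13->C; (2,7):dx=+3,dy=+5->C
  (2,8):dx=-1,dy=-2->C; (3,4):dx=-5,dy=-7->C; (3,5):dx=-1,dy=-2->C; (3,6):dx=+3,dy=+4->C
  (3,7):dx=-3,dy=-4->C; (3,8):dx=-7,dy=-11->C; (4,5):dx=+4,dy=+5->C; (4,6):dx=+8,dy=+11->C
  (4,7):dx=+2,dy=+3->C; (4,8):dx=-2,dy=-4->C; (5,6):dx=+4,dy=+6->C; (5,7):dx=-2,dy=-2->C
  (5,8):dx=-6,dy=-9->C; (6,7):dx=-6,dy=-8->C; (6,8):dx=-10,dy=-15->C; (7,8):dx=-4,dy=-7->C
Step 2: C = 26, D = 2, total pairs = 28.
Step 3: tau = (C - D)/(n(n-1)/2) = (26 - 2)/28 = 0.857143.
Step 4: Exact two-sided p-value (enumerate n! = 40320 permutations of y under H0): p = 0.001736.
Step 5: alpha = 0.1. reject H0.

tau_b = 0.8571 (C=26, D=2), p = 0.001736, reject H0.
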